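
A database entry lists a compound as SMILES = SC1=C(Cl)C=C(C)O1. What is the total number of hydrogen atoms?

Walk through each heavy atom and fill implicit hydrogens from standard valence (C 4, N 3, O 2, S 2, halogen 1):
  atom 1: S, bond orders sum to 1 (valence 2) → 1 H
  atom 2: C, bond orders sum to 4 (valence 4) → 0 H
  atom 3: C, bond orders sum to 4 (valence 4) → 0 H
  atom 4: Cl (halogen, monovalent) → 0 H
  atom 5: C, bond orders sum to 3 (valence 4) → 1 H
  atom 6: C, bond orders sum to 4 (valence 4) → 0 H
  atom 7: C, bond orders sum to 1 (valence 4) → 3 H
  atom 8: O, bond orders sum to 2 (valence 2) → 0 H
Total hydrogens: 5.

5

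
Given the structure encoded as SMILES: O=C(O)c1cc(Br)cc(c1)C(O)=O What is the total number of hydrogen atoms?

5

Walk through each heavy atom and fill implicit hydrogens from standard valence (C 4, N 3, O 2, S 2, halogen 1); for lowercase aromatic atoms, an aromatic c carries 1 H when it has two neighbours and 0 H with three, and aromatic n carries 0 H:
  atom 1: O, bond orders sum to 2 (valence 2) → 0 H
  atom 2: C, bond orders sum to 4 (valence 4) → 0 H
  atom 3: O, bond orders sum to 1 (valence 2) → 1 H
  atom 4: aromatic c, 3 neighbours → 0 H
  atom 5: aromatic c, 2 neighbours → 1 H
  atom 6: aromatic c, 3 neighbours → 0 H
  atom 7: Br (halogen, monovalent) → 0 H
  atom 8: aromatic c, 2 neighbours → 1 H
  atom 9: aromatic c, 3 neighbours → 0 H
  atom 10: aromatic c, 2 neighbours → 1 H
  atom 11: C, bond orders sum to 4 (valence 4) → 0 H
  atom 12: O, bond orders sum to 1 (valence 2) → 1 H
  atom 13: O, bond orders sum to 2 (valence 2) → 0 H
Total hydrogens: 5.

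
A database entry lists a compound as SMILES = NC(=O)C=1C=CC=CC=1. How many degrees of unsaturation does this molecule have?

5

Molecular formula: C7H7NO.
DoU = (2C + 2 + N − H − X) / 2, where X is the halogen count and O/S are ignored.
    = (2·7 + 2 + 1 − 7 − 0) / 2 = 10 / 2 = 5.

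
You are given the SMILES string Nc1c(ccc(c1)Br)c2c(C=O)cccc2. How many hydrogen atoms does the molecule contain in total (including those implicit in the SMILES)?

Walk through each heavy atom and fill implicit hydrogens from standard valence (C 4, N 3, O 2, S 2, halogen 1); for lowercase aromatic atoms, an aromatic c carries 1 H when it has two neighbours and 0 H with three, and aromatic n carries 0 H:
  atom 1: N, bond orders sum to 1 (valence 3) → 2 H
  atom 2: aromatic c, 3 neighbours → 0 H
  atom 3: aromatic c, 3 neighbours → 0 H
  atom 4: aromatic c, 2 neighbours → 1 H
  atom 5: aromatic c, 2 neighbours → 1 H
  atom 6: aromatic c, 3 neighbours → 0 H
  atom 7: aromatic c, 2 neighbours → 1 H
  atom 8: Br (halogen, monovalent) → 0 H
  atom 9: aromatic c, 3 neighbours → 0 H
  atom 10: aromatic c, 3 neighbours → 0 H
  atom 11: C, bond orders sum to 3 (valence 4) → 1 H
  atom 12: O, bond orders sum to 2 (valence 2) → 0 H
  atom 13: aromatic c, 2 neighbours → 1 H
  atom 14: aromatic c, 2 neighbours → 1 H
  atom 15: aromatic c, 2 neighbours → 1 H
  atom 16: aromatic c, 2 neighbours → 1 H
Total hydrogens: 10.

10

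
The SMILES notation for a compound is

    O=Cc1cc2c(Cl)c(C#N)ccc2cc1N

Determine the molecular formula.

C12H7ClN2O

Walk through each heavy atom and fill implicit hydrogens from standard valence (C 4, N 3, O 2, S 2, halogen 1); for lowercase aromatic atoms, an aromatic c carries 1 H when it has two neighbours and 0 H with three, and aromatic n carries 0 H:
  atom 1: O, bond orders sum to 2 (valence 2) → 0 H
  atom 2: C, bond orders sum to 3 (valence 4) → 1 H
  atom 3: aromatic c, 3 neighbours → 0 H
  atom 4: aromatic c, 2 neighbours → 1 H
  atom 5: aromatic c, 3 neighbours → 0 H
  atom 6: aromatic c, 3 neighbours → 0 H
  atom 7: Cl (halogen, monovalent) → 0 H
  atom 8: aromatic c, 3 neighbours → 0 H
  atom 9: C, bond orders sum to 4 (valence 4) → 0 H
  atom 10: N, bond orders sum to 3 (valence 3) → 0 H
  atom 11: aromatic c, 2 neighbours → 1 H
  atom 12: aromatic c, 2 neighbours → 1 H
  atom 13: aromatic c, 3 neighbours → 0 H
  atom 14: aromatic c, 2 neighbours → 1 H
  atom 15: aromatic c, 3 neighbours → 0 H
  atom 16: N, bond orders sum to 1 (valence 3) → 2 H
Totals → C:12, H:7, Cl:1, N:2, O:1.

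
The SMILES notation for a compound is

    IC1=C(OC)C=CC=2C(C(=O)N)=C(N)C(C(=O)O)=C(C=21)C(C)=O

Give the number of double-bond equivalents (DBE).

10

Degree of unsaturation = (number of rings) + (number of π bonds).
Ring closures in the SMILES: 2.
π bonds: 8 double bonds (each 1 DoU) → 8 DoU from unsaturation.
Total DoU = 2 + 8 = 10.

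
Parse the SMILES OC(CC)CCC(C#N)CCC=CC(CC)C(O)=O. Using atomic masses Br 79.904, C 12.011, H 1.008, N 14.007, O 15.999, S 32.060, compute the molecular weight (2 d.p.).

First, the molecular formula is C15H25NO3 (counting implicit H from valence).
  C: 15 × 12.011 = 180.165
  H: 25 × 1.008 = 25.200
  N: 1 × 14.007 = 14.007
  O: 3 × 15.999 = 47.997
Sum: 15×12.011 + 25×1.008 + 1×14.007 + 3×15.999 = 267.369 → 267.37 g/mol.

267.37 g/mol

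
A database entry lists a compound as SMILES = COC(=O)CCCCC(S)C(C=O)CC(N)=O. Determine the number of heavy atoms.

17

Every atom symbol written in the SMILES (organic subset) is one heavy atom; implicit H are not written.
Heavy atoms by element → C:11, N:1, O:4, S:1.
Total: 17.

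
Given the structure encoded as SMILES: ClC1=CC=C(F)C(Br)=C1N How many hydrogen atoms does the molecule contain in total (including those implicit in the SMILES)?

Walk through each heavy atom and fill implicit hydrogens from standard valence (C 4, N 3, O 2, S 2, halogen 1):
  atom 1: Cl (halogen, monovalent) → 0 H
  atom 2: C, bond orders sum to 4 (valence 4) → 0 H
  atom 3: C, bond orders sum to 3 (valence 4) → 1 H
  atom 4: C, bond orders sum to 3 (valence 4) → 1 H
  atom 5: C, bond orders sum to 4 (valence 4) → 0 H
  atom 6: F (halogen, monovalent) → 0 H
  atom 7: C, bond orders sum to 4 (valence 4) → 0 H
  atom 8: Br (halogen, monovalent) → 0 H
  atom 9: C, bond orders sum to 4 (valence 4) → 0 H
  atom 10: N, bond orders sum to 1 (valence 3) → 2 H
Total hydrogens: 4.

4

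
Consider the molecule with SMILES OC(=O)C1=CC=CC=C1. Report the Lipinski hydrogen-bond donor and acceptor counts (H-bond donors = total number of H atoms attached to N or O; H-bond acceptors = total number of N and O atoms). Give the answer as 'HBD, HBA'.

Donors: find every N or O and count the H atoms it carries.
  atom 1 (O): bond orders sum to 1 → 1 H
  atom 3 (O): bond orders sum to 2 → 0 H
Lipinski HBD = 1.
Acceptors: N atoms = 0, O atoms = 2 → HBA = 2.

1, 2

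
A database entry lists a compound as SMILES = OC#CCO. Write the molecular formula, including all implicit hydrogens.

C3H4O2

Walk through each heavy atom and fill implicit hydrogens from standard valence (C 4, N 3, O 2, S 2, halogen 1):
  atom 1: O, bond orders sum to 1 (valence 2) → 1 H
  atom 2: C, bond orders sum to 4 (valence 4) → 0 H
  atom 3: C, bond orders sum to 4 (valence 4) → 0 H
  atom 4: C, bond orders sum to 2 (valence 4) → 2 H
  atom 5: O, bond orders sum to 1 (valence 2) → 1 H
Totals → C:3, H:4, O:2.
In Hill order: C3H4O2.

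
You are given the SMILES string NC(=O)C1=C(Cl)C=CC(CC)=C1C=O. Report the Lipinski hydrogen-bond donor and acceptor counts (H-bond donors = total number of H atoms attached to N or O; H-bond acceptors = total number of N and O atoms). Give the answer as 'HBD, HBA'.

Donors: find every N or O and count the H atoms it carries.
  atom 1 (N): bond orders sum to 1 → 2 H
  atom 3 (O): bond orders sum to 2 → 0 H
  atom 14 (O): bond orders sum to 2 → 0 H
Lipinski HBD = 2.
Acceptors: N atoms = 1, O atoms = 2 → HBA = 3.

2, 3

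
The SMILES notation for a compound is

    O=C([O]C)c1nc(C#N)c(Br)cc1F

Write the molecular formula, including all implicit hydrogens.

Walk through each heavy atom and fill implicit hydrogens from standard valence (C 4, N 3, O 2, S 2, halogen 1); for lowercase aromatic atoms, an aromatic c carries 1 H when it has two neighbours and 0 H with three, and aromatic n carries 0 H:
  atom 1: O, bond orders sum to 2 (valence 2) → 0 H
  atom 2: C, bond orders sum to 4 (valence 4) → 0 H
  atom 3: O with explicit H count 0
  atom 4: C, bond orders sum to 1 (valence 4) → 3 H
  atom 5: aromatic c, 3 neighbours → 0 H
  atom 6: aromatic n, 2 neighbours → 0 H
  atom 7: aromatic c, 3 neighbours → 0 H
  atom 8: C, bond orders sum to 4 (valence 4) → 0 H
  atom 9: N, bond orders sum to 3 (valence 3) → 0 H
  atom 10: aromatic c, 3 neighbours → 0 H
  atom 11: Br (halogen, monovalent) → 0 H
  atom 12: aromatic c, 2 neighbours → 1 H
  atom 13: aromatic c, 3 neighbours → 0 H
  atom 14: F (halogen, monovalent) → 0 H
Totals → C:8, H:4, Br:1, F:1, N:2, O:2.
In Hill order: C8H4BrFN2O2.

C8H4BrFN2O2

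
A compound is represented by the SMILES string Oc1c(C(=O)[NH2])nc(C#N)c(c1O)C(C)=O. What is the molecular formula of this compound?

C9H7N3O4

Walk through each heavy atom and fill implicit hydrogens from standard valence (C 4, N 3, O 2, S 2, halogen 1); for lowercase aromatic atoms, an aromatic c carries 1 H when it has two neighbours and 0 H with three, and aromatic n carries 0 H:
  atom 1: O, bond orders sum to 1 (valence 2) → 1 H
  atom 2: aromatic c, 3 neighbours → 0 H
  atom 3: aromatic c, 3 neighbours → 0 H
  atom 4: C, bond orders sum to 4 (valence 4) → 0 H
  atom 5: O, bond orders sum to 2 (valence 2) → 0 H
  atom 6: N with explicit H count 2
  atom 7: aromatic n, 2 neighbours → 0 H
  atom 8: aromatic c, 3 neighbours → 0 H
  atom 9: C, bond orders sum to 4 (valence 4) → 0 H
  atom 10: N, bond orders sum to 3 (valence 3) → 0 H
  atom 11: aromatic c, 3 neighbours → 0 H
  atom 12: aromatic c, 3 neighbours → 0 H
  atom 13: O, bond orders sum to 1 (valence 2) → 1 H
  atom 14: C, bond orders sum to 4 (valence 4) → 0 H
  atom 15: C, bond orders sum to 1 (valence 4) → 3 H
  atom 16: O, bond orders sum to 2 (valence 2) → 0 H
Totals → C:9, H:7, N:3, O:4.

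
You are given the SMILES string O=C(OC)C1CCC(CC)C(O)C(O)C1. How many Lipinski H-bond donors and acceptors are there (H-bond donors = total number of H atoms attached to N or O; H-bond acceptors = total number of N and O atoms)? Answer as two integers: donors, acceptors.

Donors: find every N or O and count the H atoms it carries.
  atom 1 (O): bond orders sum to 2 → 0 H
  atom 3 (O): bond orders sum to 2 → 0 H
  atom 12 (O): bond orders sum to 1 → 1 H
  atom 14 (O): bond orders sum to 1 → 1 H
Lipinski HBD = 2.
Acceptors: N atoms = 0, O atoms = 4 → HBA = 4.

2, 4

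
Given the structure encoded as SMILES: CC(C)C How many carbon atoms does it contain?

4

Count every carbon token in the SMILES (each C, including those in ring-closure positions and inside branches).
Carbon count: 4.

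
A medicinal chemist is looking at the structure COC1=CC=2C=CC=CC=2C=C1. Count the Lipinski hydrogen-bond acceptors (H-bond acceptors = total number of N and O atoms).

N atoms: 0; O atoms: 1.
Lipinski HBA = 0 + 1 = 1.

1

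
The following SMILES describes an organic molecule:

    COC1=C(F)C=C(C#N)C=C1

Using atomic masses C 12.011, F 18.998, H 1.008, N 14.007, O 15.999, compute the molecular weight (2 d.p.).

First, the molecular formula is C8H6FNO (counting implicit H from valence).
  C: 8 × 12.011 = 96.088
  F: 1 × 18.998 = 18.998
  H: 6 × 1.008 = 6.048
  N: 1 × 14.007 = 14.007
  O: 1 × 15.999 = 15.999
Sum: 8×12.011 + 1×18.998 + 6×1.008 + 1×14.007 + 1×15.999 = 151.140 → 151.14 g/mol.

151.14 g/mol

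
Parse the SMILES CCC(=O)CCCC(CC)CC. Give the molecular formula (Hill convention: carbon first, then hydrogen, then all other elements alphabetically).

C11H22O

Walk through each heavy atom and fill implicit hydrogens from standard valence (C 4, N 3, O 2, S 2, halogen 1):
  atom 1: C, bond orders sum to 1 (valence 4) → 3 H
  atom 2: C, bond orders sum to 2 (valence 4) → 2 H
  atom 3: C, bond orders sum to 4 (valence 4) → 0 H
  atom 4: O, bond orders sum to 2 (valence 2) → 0 H
  atom 5: C, bond orders sum to 2 (valence 4) → 2 H
  atom 6: C, bond orders sum to 2 (valence 4) → 2 H
  atom 7: C, bond orders sum to 2 (valence 4) → 2 H
  atom 8: C, bond orders sum to 3 (valence 4) → 1 H
  atom 9: C, bond orders sum to 2 (valence 4) → 2 H
  atom 10: C, bond orders sum to 1 (valence 4) → 3 H
  atom 11: C, bond orders sum to 2 (valence 4) → 2 H
  atom 12: C, bond orders sum to 1 (valence 4) → 3 H
Totals → C:11, H:22, O:1.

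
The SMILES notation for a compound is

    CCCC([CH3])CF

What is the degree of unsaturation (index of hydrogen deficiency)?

0

Molecular formula: C6H13F.
DoU = (2C + 2 + N − H − X) / 2, where X is the halogen count and O/S are ignored.
    = (2·6 + 2 + 0 − 13 − 1) / 2 = 0 / 2 = 0.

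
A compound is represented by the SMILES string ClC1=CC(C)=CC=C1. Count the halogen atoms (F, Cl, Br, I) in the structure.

1

Halogen atoms appear at heavy-atom position 1 (1×Cl).
Halogen count: 1.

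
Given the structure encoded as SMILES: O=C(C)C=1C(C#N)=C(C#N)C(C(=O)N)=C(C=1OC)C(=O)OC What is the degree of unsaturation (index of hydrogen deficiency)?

Degree of unsaturation = (number of rings) + (number of π bonds).
Ring closures in the SMILES: 1.
π bonds: 6 double bonds (each 1 DoU), 2 triple bonds (each 2 DoU) → 10 DoU from unsaturation.
Total DoU = 1 + 10 = 11.

11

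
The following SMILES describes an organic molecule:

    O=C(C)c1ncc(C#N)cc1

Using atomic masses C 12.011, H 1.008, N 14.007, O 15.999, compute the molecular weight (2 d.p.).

First, the molecular formula is C8H6N2O (counting implicit H from valence).
  C: 8 × 12.011 = 96.088
  H: 6 × 1.008 = 6.048
  N: 2 × 14.007 = 28.014
  O: 1 × 15.999 = 15.999
Sum: 8×12.011 + 6×1.008 + 2×14.007 + 1×15.999 = 146.149 → 146.15 g/mol.

146.15 g/mol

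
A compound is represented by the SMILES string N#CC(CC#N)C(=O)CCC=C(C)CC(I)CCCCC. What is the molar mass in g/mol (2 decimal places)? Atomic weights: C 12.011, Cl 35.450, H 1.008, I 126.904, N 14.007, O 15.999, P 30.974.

First, the molecular formula is C17H25IN2O (counting implicit H from valence).
  C: 17 × 12.011 = 204.187
  H: 25 × 1.008 = 25.200
  I: 1 × 126.904 = 126.904
  N: 2 × 14.007 = 28.014
  O: 1 × 15.999 = 15.999
Sum: 17×12.011 + 25×1.008 + 1×126.904 + 2×14.007 + 1×15.999 = 400.304 → 400.30 g/mol.

400.30 g/mol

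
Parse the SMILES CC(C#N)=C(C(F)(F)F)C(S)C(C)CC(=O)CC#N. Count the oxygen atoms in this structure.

1

Scan the SMILES for O atoms (remember two-letter symbols like Cl and Br are single atoms).
Oxygen count: 1.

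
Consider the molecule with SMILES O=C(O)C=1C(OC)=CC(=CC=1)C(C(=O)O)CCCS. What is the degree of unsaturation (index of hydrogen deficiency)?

Degree of unsaturation = (number of rings) + (number of π bonds).
Ring closures in the SMILES: 1.
π bonds: 5 double bonds (each 1 DoU) → 5 DoU from unsaturation.
Total DoU = 1 + 5 = 6.

6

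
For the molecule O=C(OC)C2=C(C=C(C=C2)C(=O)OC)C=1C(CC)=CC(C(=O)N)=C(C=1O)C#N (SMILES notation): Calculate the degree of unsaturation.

Degree of unsaturation = (number of rings) + (number of π bonds).
Ring closures in the SMILES: 2.
π bonds: 9 double bonds (each 1 DoU), 1 triple bond (each 2 DoU) → 11 DoU from unsaturation.
Total DoU = 2 + 11 = 13.

13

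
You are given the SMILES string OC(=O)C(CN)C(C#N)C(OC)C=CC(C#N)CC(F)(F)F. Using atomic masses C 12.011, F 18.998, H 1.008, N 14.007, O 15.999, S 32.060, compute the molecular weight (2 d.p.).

319.28 g/mol

First, the molecular formula is C13H16F3N3O3 (counting implicit H from valence).
  C: 13 × 12.011 = 156.143
  F: 3 × 18.998 = 56.994
  H: 16 × 1.008 = 16.128
  N: 3 × 14.007 = 42.021
  O: 3 × 15.999 = 47.997
Sum: 13×12.011 + 3×18.998 + 16×1.008 + 3×14.007 + 3×15.999 = 319.283 → 319.28 g/mol.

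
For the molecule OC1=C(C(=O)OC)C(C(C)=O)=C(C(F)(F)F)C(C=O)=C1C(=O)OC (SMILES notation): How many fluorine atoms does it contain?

3

Scan the SMILES for F atoms (remember two-letter symbols like Cl and Br are single atoms).
Fluorine count: 3.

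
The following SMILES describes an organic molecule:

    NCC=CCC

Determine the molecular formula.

C5H11N

Walk through each heavy atom and fill implicit hydrogens from standard valence (C 4, N 3, O 2, S 2, halogen 1):
  atom 1: N, bond orders sum to 1 (valence 3) → 2 H
  atom 2: C, bond orders sum to 2 (valence 4) → 2 H
  atom 3: C, bond orders sum to 3 (valence 4) → 1 H
  atom 4: C, bond orders sum to 3 (valence 4) → 1 H
  atom 5: C, bond orders sum to 2 (valence 4) → 2 H
  atom 6: C, bond orders sum to 1 (valence 4) → 3 H
Totals → C:5, H:11, N:1.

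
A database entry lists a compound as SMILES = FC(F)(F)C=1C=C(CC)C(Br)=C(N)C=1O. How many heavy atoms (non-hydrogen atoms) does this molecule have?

Every atom symbol written in the SMILES (organic subset) is one heavy atom; implicit H are not written.
Heavy atoms by element → Br:1, C:9, F:3, N:1, O:1.
Total: 15.

15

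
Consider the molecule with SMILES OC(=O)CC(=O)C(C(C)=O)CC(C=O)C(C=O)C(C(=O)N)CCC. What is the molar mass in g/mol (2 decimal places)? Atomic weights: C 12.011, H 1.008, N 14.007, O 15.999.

First, the molecular formula is C16H23NO7 (counting implicit H from valence).
  C: 16 × 12.011 = 192.176
  H: 23 × 1.008 = 23.184
  N: 1 × 14.007 = 14.007
  O: 7 × 15.999 = 111.993
Sum: 16×12.011 + 23×1.008 + 1×14.007 + 7×15.999 = 341.360 → 341.36 g/mol.

341.36 g/mol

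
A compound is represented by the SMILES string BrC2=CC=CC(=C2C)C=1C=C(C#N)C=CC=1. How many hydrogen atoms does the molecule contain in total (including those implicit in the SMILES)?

10

Walk through each heavy atom and fill implicit hydrogens from standard valence (C 4, N 3, O 2, S 2, halogen 1):
  atom 1: Br (halogen, monovalent) → 0 H
  atom 2: C, bond orders sum to 4 (valence 4) → 0 H
  atom 3: C, bond orders sum to 3 (valence 4) → 1 H
  atom 4: C, bond orders sum to 3 (valence 4) → 1 H
  atom 5: C, bond orders sum to 3 (valence 4) → 1 H
  atom 6: C, bond orders sum to 4 (valence 4) → 0 H
  atom 7: C, bond orders sum to 4 (valence 4) → 0 H
  atom 8: C, bond orders sum to 1 (valence 4) → 3 H
  atom 9: C, bond orders sum to 4 (valence 4) → 0 H
  atom 10: C, bond orders sum to 3 (valence 4) → 1 H
  atom 11: C, bond orders sum to 4 (valence 4) → 0 H
  atom 12: C, bond orders sum to 4 (valence 4) → 0 H
  atom 13: N, bond orders sum to 3 (valence 3) → 0 H
  atom 14: C, bond orders sum to 3 (valence 4) → 1 H
  atom 15: C, bond orders sum to 3 (valence 4) → 1 H
  atom 16: C, bond orders sum to 3 (valence 4) → 1 H
Total hydrogens: 10.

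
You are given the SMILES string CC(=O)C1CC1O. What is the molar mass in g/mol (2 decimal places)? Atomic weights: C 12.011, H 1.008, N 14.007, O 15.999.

100.12 g/mol

First, the molecular formula is C5H8O2 (counting implicit H from valence).
  C: 5 × 12.011 = 60.055
  H: 8 × 1.008 = 8.064
  O: 2 × 15.999 = 31.998
Sum: 5×12.011 + 8×1.008 + 2×15.999 = 100.117 → 100.12 g/mol.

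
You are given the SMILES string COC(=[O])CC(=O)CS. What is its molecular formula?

C5H8O3S

Walk through each heavy atom and fill implicit hydrogens from standard valence (C 4, N 3, O 2, S 2, halogen 1):
  atom 1: C, bond orders sum to 1 (valence 4) → 3 H
  atom 2: O, bond orders sum to 2 (valence 2) → 0 H
  atom 3: C, bond orders sum to 4 (valence 4) → 0 H
  atom 4: O with explicit H count 0
  atom 5: C, bond orders sum to 2 (valence 4) → 2 H
  atom 6: C, bond orders sum to 4 (valence 4) → 0 H
  atom 7: O, bond orders sum to 2 (valence 2) → 0 H
  atom 8: C, bond orders sum to 2 (valence 4) → 2 H
  atom 9: S, bond orders sum to 1 (valence 2) → 1 H
Totals → C:5, H:8, O:3, S:1.
In Hill order: C5H8O3S.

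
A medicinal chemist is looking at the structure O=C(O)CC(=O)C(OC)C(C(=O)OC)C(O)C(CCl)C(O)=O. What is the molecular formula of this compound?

Walk through each heavy atom and fill implicit hydrogens from standard valence (C 4, N 3, O 2, S 2, halogen 1):
  atom 1: O, bond orders sum to 2 (valence 2) → 0 H
  atom 2: C, bond orders sum to 4 (valence 4) → 0 H
  atom 3: O, bond orders sum to 1 (valence 2) → 1 H
  atom 4: C, bond orders sum to 2 (valence 4) → 2 H
  atom 5: C, bond orders sum to 4 (valence 4) → 0 H
  atom 6: O, bond orders sum to 2 (valence 2) → 0 H
  atom 7: C, bond orders sum to 3 (valence 4) → 1 H
  atom 8: O, bond orders sum to 2 (valence 2) → 0 H
  atom 9: C, bond orders sum to 1 (valence 4) → 3 H
  atom 10: C, bond orders sum to 3 (valence 4) → 1 H
  atom 11: C, bond orders sum to 4 (valence 4) → 0 H
  atom 12: O, bond orders sum to 2 (valence 2) → 0 H
  atom 13: O, bond orders sum to 2 (valence 2) → 0 H
  atom 14: C, bond orders sum to 1 (valence 4) → 3 H
  atom 15: C, bond orders sum to 3 (valence 4) → 1 H
  atom 16: O, bond orders sum to 1 (valence 2) → 1 H
  atom 17: C, bond orders sum to 3 (valence 4) → 1 H
  atom 18: C, bond orders sum to 2 (valence 4) → 2 H
  atom 19: Cl (halogen, monovalent) → 0 H
  atom 20: C, bond orders sum to 4 (valence 4) → 0 H
  atom 21: O, bond orders sum to 1 (valence 2) → 1 H
  atom 22: O, bond orders sum to 2 (valence 2) → 0 H
Totals → C:12, H:17, Cl:1, O:9.
In Hill order: C12H17ClO9.

C12H17ClO9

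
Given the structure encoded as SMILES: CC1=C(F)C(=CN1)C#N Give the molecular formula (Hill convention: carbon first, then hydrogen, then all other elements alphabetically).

C6H5FN2

Walk through each heavy atom and fill implicit hydrogens from standard valence (C 4, N 3, O 2, S 2, halogen 1):
  atom 1: C, bond orders sum to 1 (valence 4) → 3 H
  atom 2: C, bond orders sum to 4 (valence 4) → 0 H
  atom 3: C, bond orders sum to 4 (valence 4) → 0 H
  atom 4: F (halogen, monovalent) → 0 H
  atom 5: C, bond orders sum to 4 (valence 4) → 0 H
  atom 6: C, bond orders sum to 3 (valence 4) → 1 H
  atom 7: N, bond orders sum to 2 (valence 3) → 1 H
  atom 8: C, bond orders sum to 4 (valence 4) → 0 H
  atom 9: N, bond orders sum to 3 (valence 3) → 0 H
Totals → C:6, H:5, F:1, N:2.
In Hill order: C6H5FN2.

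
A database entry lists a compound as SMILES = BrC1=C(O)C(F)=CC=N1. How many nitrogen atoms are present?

1

Scan the SMILES for N atoms (remember two-letter symbols like Cl and Br are single atoms).
Nitrogen count: 1.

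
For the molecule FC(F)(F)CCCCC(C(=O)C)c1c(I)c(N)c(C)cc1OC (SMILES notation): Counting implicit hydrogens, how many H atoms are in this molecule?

Walk through each heavy atom and fill implicit hydrogens from standard valence (C 4, N 3, O 2, S 2, halogen 1); for lowercase aromatic atoms, an aromatic c carries 1 H when it has two neighbours and 0 H with three, and aromatic n carries 0 H:
  atom 1: F (halogen, monovalent) → 0 H
  atom 2: C, bond orders sum to 4 (valence 4) → 0 H
  atom 3: F (halogen, monovalent) → 0 H
  atom 4: F (halogen, monovalent) → 0 H
  atom 5: C, bond orders sum to 2 (valence 4) → 2 H
  atom 6: C, bond orders sum to 2 (valence 4) → 2 H
  atom 7: C, bond orders sum to 2 (valence 4) → 2 H
  atom 8: C, bond orders sum to 2 (valence 4) → 2 H
  atom 9: C, bond orders sum to 3 (valence 4) → 1 H
  atom 10: C, bond orders sum to 4 (valence 4) → 0 H
  atom 11: O, bond orders sum to 2 (valence 2) → 0 H
  atom 12: C, bond orders sum to 1 (valence 4) → 3 H
  atom 13: aromatic c, 3 neighbours → 0 H
  atom 14: aromatic c, 3 neighbours → 0 H
  atom 15: I (halogen, monovalent) → 0 H
  atom 16: aromatic c, 3 neighbours → 0 H
  atom 17: N, bond orders sum to 1 (valence 3) → 2 H
  atom 18: aromatic c, 3 neighbours → 0 H
  atom 19: C, bond orders sum to 1 (valence 4) → 3 H
  atom 20: aromatic c, 2 neighbours → 1 H
  atom 21: aromatic c, 3 neighbours → 0 H
  atom 22: O, bond orders sum to 2 (valence 2) → 0 H
  atom 23: C, bond orders sum to 1 (valence 4) → 3 H
Total hydrogens: 21.

21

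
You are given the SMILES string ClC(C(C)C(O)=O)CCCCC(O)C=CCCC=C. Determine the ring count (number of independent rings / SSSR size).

0

In SMILES, each pair of matching ring-closure digits denotes one ring-closing bond; the number of such bonds equals the number of independent rings.
Ring-closure bonds here: 0.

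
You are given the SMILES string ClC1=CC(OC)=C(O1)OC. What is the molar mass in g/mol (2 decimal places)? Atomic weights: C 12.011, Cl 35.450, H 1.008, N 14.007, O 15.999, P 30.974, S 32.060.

First, the molecular formula is C6H7ClO3 (counting implicit H from valence).
  C: 6 × 12.011 = 72.066
  Cl: 1 × 35.450 = 35.450
  H: 7 × 1.008 = 7.056
  O: 3 × 15.999 = 47.997
Sum: 6×12.011 + 1×35.450 + 7×1.008 + 3×15.999 = 162.569 → 162.57 g/mol.

162.57 g/mol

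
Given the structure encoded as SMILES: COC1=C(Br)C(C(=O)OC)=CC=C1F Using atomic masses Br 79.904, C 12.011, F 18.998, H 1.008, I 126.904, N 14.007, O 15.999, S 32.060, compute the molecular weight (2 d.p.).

First, the molecular formula is C9H8BrFO3 (counting implicit H from valence).
  Br: 1 × 79.904 = 79.904
  C: 9 × 12.011 = 108.099
  F: 1 × 18.998 = 18.998
  H: 8 × 1.008 = 8.064
  O: 3 × 15.999 = 47.997
Sum: 1×79.904 + 9×12.011 + 1×18.998 + 8×1.008 + 3×15.999 = 263.062 → 263.06 g/mol.

263.06 g/mol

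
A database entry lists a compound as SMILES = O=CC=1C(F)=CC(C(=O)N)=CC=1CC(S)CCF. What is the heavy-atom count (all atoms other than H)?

18

Every atom symbol written in the SMILES (organic subset) is one heavy atom; implicit H are not written.
Heavy atoms by element → C:12, F:2, N:1, O:2, S:1.
Total: 18.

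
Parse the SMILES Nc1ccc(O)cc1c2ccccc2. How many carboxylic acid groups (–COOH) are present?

0

Scan the SMILES for the carboxylic acid motif — none present.
Groups that are present: 1 hydroxyl, 1 primary amine.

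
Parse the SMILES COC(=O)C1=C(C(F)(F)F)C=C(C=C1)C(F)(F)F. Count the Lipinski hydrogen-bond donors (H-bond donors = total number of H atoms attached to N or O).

0

Donors: find every N or O and count the H atoms it carries.
  atom 2 (O): bond orders sum to 2 → 0 H
  atom 4 (O): bond orders sum to 2 → 0 H
Lipinski HBD = 0.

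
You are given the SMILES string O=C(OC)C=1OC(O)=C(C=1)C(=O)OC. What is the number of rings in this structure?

In SMILES, each pair of matching ring-closure digits denotes one ring-closing bond; the number of such bonds equals the number of independent rings.
Ring-closure bonds here: 1.

1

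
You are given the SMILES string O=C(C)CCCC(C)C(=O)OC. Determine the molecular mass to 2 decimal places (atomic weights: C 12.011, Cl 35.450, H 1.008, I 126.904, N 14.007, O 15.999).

172.22 g/mol

First, the molecular formula is C9H16O3 (counting implicit H from valence).
  C: 9 × 12.011 = 108.099
  H: 16 × 1.008 = 16.128
  O: 3 × 15.999 = 47.997
Sum: 9×12.011 + 16×1.008 + 3×15.999 = 172.224 → 172.22 g/mol.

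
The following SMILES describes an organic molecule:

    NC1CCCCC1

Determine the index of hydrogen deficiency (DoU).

Molecular formula: C6H13N.
DoU = (2C + 2 + N − H − X) / 2, where X is the halogen count and O/S are ignored.
    = (2·6 + 2 + 1 − 13 − 0) / 2 = 2 / 2 = 1.

1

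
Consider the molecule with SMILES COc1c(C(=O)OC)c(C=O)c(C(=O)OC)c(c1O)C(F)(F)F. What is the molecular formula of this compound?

Walk through each heavy atom and fill implicit hydrogens from standard valence (C 4, N 3, O 2, S 2, halogen 1); for lowercase aromatic atoms, an aromatic c carries 1 H when it has two neighbours and 0 H with three, and aromatic n carries 0 H:
  atom 1: C, bond orders sum to 1 (valence 4) → 3 H
  atom 2: O, bond orders sum to 2 (valence 2) → 0 H
  atom 3: aromatic c, 3 neighbours → 0 H
  atom 4: aromatic c, 3 neighbours → 0 H
  atom 5: C, bond orders sum to 4 (valence 4) → 0 H
  atom 6: O, bond orders sum to 2 (valence 2) → 0 H
  atom 7: O, bond orders sum to 2 (valence 2) → 0 H
  atom 8: C, bond orders sum to 1 (valence 4) → 3 H
  atom 9: aromatic c, 3 neighbours → 0 H
  atom 10: C, bond orders sum to 3 (valence 4) → 1 H
  atom 11: O, bond orders sum to 2 (valence 2) → 0 H
  atom 12: aromatic c, 3 neighbours → 0 H
  atom 13: C, bond orders sum to 4 (valence 4) → 0 H
  atom 14: O, bond orders sum to 2 (valence 2) → 0 H
  atom 15: O, bond orders sum to 2 (valence 2) → 0 H
  atom 16: C, bond orders sum to 1 (valence 4) → 3 H
  atom 17: aromatic c, 3 neighbours → 0 H
  atom 18: aromatic c, 3 neighbours → 0 H
  atom 19: O, bond orders sum to 1 (valence 2) → 1 H
  atom 20: C, bond orders sum to 4 (valence 4) → 0 H
  atom 21: F (halogen, monovalent) → 0 H
  atom 22: F (halogen, monovalent) → 0 H
  atom 23: F (halogen, monovalent) → 0 H
Totals → C:13, H:11, F:3, O:7.

C13H11F3O7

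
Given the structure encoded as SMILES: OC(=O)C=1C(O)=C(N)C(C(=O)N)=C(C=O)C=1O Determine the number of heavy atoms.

17

Every atom symbol written in the SMILES (organic subset) is one heavy atom; implicit H are not written.
Heavy atoms by element → C:9, N:2, O:6.
Total: 17.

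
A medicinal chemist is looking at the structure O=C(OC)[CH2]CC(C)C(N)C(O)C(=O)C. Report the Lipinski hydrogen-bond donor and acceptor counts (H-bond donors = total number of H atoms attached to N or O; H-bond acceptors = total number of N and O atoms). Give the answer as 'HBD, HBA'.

Donors: find every N or O and count the H atoms it carries.
  atom 1 (O): bond orders sum to 2 → 0 H
  atom 3 (O): bond orders sum to 2 → 0 H
  atom 10 (N): bond orders sum to 1 → 2 H
  atom 12 (O): bond orders sum to 1 → 1 H
  atom 14 (O): bond orders sum to 2 → 0 H
Lipinski HBD = 3.
Acceptors: N atoms = 1, O atoms = 4 → HBA = 5.

3, 5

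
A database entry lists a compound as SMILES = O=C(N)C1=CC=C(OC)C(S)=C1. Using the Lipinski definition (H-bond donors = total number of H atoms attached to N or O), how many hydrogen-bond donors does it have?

2

Donors: find every N or O and count the H atoms it carries.
  atom 1 (O): bond orders sum to 2 → 0 H
  atom 3 (N): bond orders sum to 1 → 2 H
  atom 8 (O): bond orders sum to 2 → 0 H
Lipinski HBD = 2.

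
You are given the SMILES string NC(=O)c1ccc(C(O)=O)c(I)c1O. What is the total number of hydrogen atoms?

6

Walk through each heavy atom and fill implicit hydrogens from standard valence (C 4, N 3, O 2, S 2, halogen 1); for lowercase aromatic atoms, an aromatic c carries 1 H when it has two neighbours and 0 H with three, and aromatic n carries 0 H:
  atom 1: N, bond orders sum to 1 (valence 3) → 2 H
  atom 2: C, bond orders sum to 4 (valence 4) → 0 H
  atom 3: O, bond orders sum to 2 (valence 2) → 0 H
  atom 4: aromatic c, 3 neighbours → 0 H
  atom 5: aromatic c, 2 neighbours → 1 H
  atom 6: aromatic c, 2 neighbours → 1 H
  atom 7: aromatic c, 3 neighbours → 0 H
  atom 8: C, bond orders sum to 4 (valence 4) → 0 H
  atom 9: O, bond orders sum to 1 (valence 2) → 1 H
  atom 10: O, bond orders sum to 2 (valence 2) → 0 H
  atom 11: aromatic c, 3 neighbours → 0 H
  atom 12: I (halogen, monovalent) → 0 H
  atom 13: aromatic c, 3 neighbours → 0 H
  atom 14: O, bond orders sum to 1 (valence 2) → 1 H
Total hydrogens: 6.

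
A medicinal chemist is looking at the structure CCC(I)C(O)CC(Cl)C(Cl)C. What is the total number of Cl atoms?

Scan the SMILES for Cl atoms (remember two-letter symbols like Cl and Br are single atoms).
Chlorine count: 2.

2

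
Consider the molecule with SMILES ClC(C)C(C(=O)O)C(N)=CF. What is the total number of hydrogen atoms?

9

Walk through each heavy atom and fill implicit hydrogens from standard valence (C 4, N 3, O 2, S 2, halogen 1):
  atom 1: Cl (halogen, monovalent) → 0 H
  atom 2: C, bond orders sum to 3 (valence 4) → 1 H
  atom 3: C, bond orders sum to 1 (valence 4) → 3 H
  atom 4: C, bond orders sum to 3 (valence 4) → 1 H
  atom 5: C, bond orders sum to 4 (valence 4) → 0 H
  atom 6: O, bond orders sum to 2 (valence 2) → 0 H
  atom 7: O, bond orders sum to 1 (valence 2) → 1 H
  atom 8: C, bond orders sum to 4 (valence 4) → 0 H
  atom 9: N, bond orders sum to 1 (valence 3) → 2 H
  atom 10: C, bond orders sum to 3 (valence 4) → 1 H
  atom 11: F (halogen, monovalent) → 0 H
Total hydrogens: 9.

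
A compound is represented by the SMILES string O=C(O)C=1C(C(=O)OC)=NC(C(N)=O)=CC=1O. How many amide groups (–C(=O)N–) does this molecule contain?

The amide motif appears at heavy-atom position 12 in the SMILES.
Other groups present: 1 carboxylic acid, 1 ester, 1 hydroxyl.
Amide count: 1.

1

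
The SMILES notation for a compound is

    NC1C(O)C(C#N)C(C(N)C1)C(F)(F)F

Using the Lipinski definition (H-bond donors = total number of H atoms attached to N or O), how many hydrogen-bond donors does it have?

Donors: find every N or O and count the H atoms it carries.
  atom 1 (N): bond orders sum to 1 → 2 H
  atom 4 (O): bond orders sum to 1 → 1 H
  atom 7 (N): bond orders sum to 3 → 0 H
  atom 10 (N): bond orders sum to 1 → 2 H
Lipinski HBD = 5.

5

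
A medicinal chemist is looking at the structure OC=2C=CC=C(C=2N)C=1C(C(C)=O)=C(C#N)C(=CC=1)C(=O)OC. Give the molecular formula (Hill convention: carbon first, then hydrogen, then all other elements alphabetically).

C17H14N2O4

Walk through each heavy atom and fill implicit hydrogens from standard valence (C 4, N 3, O 2, S 2, halogen 1):
  atom 1: O, bond orders sum to 1 (valence 2) → 1 H
  atom 2: C, bond orders sum to 4 (valence 4) → 0 H
  atom 3: C, bond orders sum to 3 (valence 4) → 1 H
  atom 4: C, bond orders sum to 3 (valence 4) → 1 H
  atom 5: C, bond orders sum to 3 (valence 4) → 1 H
  atom 6: C, bond orders sum to 4 (valence 4) → 0 H
  atom 7: C, bond orders sum to 4 (valence 4) → 0 H
  atom 8: N, bond orders sum to 1 (valence 3) → 2 H
  atom 9: C, bond orders sum to 4 (valence 4) → 0 H
  atom 10: C, bond orders sum to 4 (valence 4) → 0 H
  atom 11: C, bond orders sum to 4 (valence 4) → 0 H
  atom 12: C, bond orders sum to 1 (valence 4) → 3 H
  atom 13: O, bond orders sum to 2 (valence 2) → 0 H
  atom 14: C, bond orders sum to 4 (valence 4) → 0 H
  atom 15: C, bond orders sum to 4 (valence 4) → 0 H
  atom 16: N, bond orders sum to 3 (valence 3) → 0 H
  atom 17: C, bond orders sum to 4 (valence 4) → 0 H
  atom 18: C, bond orders sum to 3 (valence 4) → 1 H
  atom 19: C, bond orders sum to 3 (valence 4) → 1 H
  atom 20: C, bond orders sum to 4 (valence 4) → 0 H
  atom 21: O, bond orders sum to 2 (valence 2) → 0 H
  atom 22: O, bond orders sum to 2 (valence 2) → 0 H
  atom 23: C, bond orders sum to 1 (valence 4) → 3 H
Totals → C:17, H:14, N:2, O:4.
In Hill order: C17H14N2O4.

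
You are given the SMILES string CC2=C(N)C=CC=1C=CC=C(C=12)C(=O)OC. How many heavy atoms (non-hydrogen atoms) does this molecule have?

16

Every atom symbol written in the SMILES (organic subset) is one heavy atom; implicit H are not written.
Heavy atoms by element → C:13, N:1, O:2.
Total: 16.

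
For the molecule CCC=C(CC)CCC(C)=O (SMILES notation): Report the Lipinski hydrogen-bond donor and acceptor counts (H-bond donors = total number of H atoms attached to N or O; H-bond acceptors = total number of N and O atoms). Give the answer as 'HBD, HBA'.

Donors: find every N or O and count the H atoms it carries.
  atom 11 (O): bond orders sum to 2 → 0 H
Lipinski HBD = 0.
Acceptors: N atoms = 0, O atoms = 1 → HBA = 1.

0, 1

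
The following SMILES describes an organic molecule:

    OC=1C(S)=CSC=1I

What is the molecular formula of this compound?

Walk through each heavy atom and fill implicit hydrogens from standard valence (C 4, N 3, O 2, S 2, halogen 1):
  atom 1: O, bond orders sum to 1 (valence 2) → 1 H
  atom 2: C, bond orders sum to 4 (valence 4) → 0 H
  atom 3: C, bond orders sum to 4 (valence 4) → 0 H
  atom 4: S, bond orders sum to 1 (valence 2) → 1 H
  atom 5: C, bond orders sum to 3 (valence 4) → 1 H
  atom 6: S, bond orders sum to 2 (valence 2) → 0 H
  atom 7: C, bond orders sum to 4 (valence 4) → 0 H
  atom 8: I (halogen, monovalent) → 0 H
Totals → C:4, H:3, I:1, O:1, S:2.
In Hill order: C4H3IOS2.

C4H3IOS2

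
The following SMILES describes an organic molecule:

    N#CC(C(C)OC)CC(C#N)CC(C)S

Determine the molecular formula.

C11H18N2OS

Walk through each heavy atom and fill implicit hydrogens from standard valence (C 4, N 3, O 2, S 2, halogen 1):
  atom 1: N, bond orders sum to 3 (valence 3) → 0 H
  atom 2: C, bond orders sum to 4 (valence 4) → 0 H
  atom 3: C, bond orders sum to 3 (valence 4) → 1 H
  atom 4: C, bond orders sum to 3 (valence 4) → 1 H
  atom 5: C, bond orders sum to 1 (valence 4) → 3 H
  atom 6: O, bond orders sum to 2 (valence 2) → 0 H
  atom 7: C, bond orders sum to 1 (valence 4) → 3 H
  atom 8: C, bond orders sum to 2 (valence 4) → 2 H
  atom 9: C, bond orders sum to 3 (valence 4) → 1 H
  atom 10: C, bond orders sum to 4 (valence 4) → 0 H
  atom 11: N, bond orders sum to 3 (valence 3) → 0 H
  atom 12: C, bond orders sum to 2 (valence 4) → 2 H
  atom 13: C, bond orders sum to 3 (valence 4) → 1 H
  atom 14: C, bond orders sum to 1 (valence 4) → 3 H
  atom 15: S, bond orders sum to 1 (valence 2) → 1 H
Totals → C:11, H:18, N:2, O:1, S:1.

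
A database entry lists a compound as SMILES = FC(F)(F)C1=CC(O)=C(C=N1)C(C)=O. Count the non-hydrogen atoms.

14

Every atom symbol written in the SMILES (organic subset) is one heavy atom; implicit H are not written.
Heavy atoms by element → C:8, F:3, N:1, O:2.
Total: 14.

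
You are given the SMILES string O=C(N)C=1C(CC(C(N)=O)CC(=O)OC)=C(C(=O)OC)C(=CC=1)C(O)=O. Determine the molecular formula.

Walk through each heavy atom and fill implicit hydrogens from standard valence (C 4, N 3, O 2, S 2, halogen 1):
  atom 1: O, bond orders sum to 2 (valence 2) → 0 H
  atom 2: C, bond orders sum to 4 (valence 4) → 0 H
  atom 3: N, bond orders sum to 1 (valence 3) → 2 H
  atom 4: C, bond orders sum to 4 (valence 4) → 0 H
  atom 5: C, bond orders sum to 4 (valence 4) → 0 H
  atom 6: C, bond orders sum to 2 (valence 4) → 2 H
  atom 7: C, bond orders sum to 3 (valence 4) → 1 H
  atom 8: C, bond orders sum to 4 (valence 4) → 0 H
  atom 9: N, bond orders sum to 1 (valence 3) → 2 H
  atom 10: O, bond orders sum to 2 (valence 2) → 0 H
  atom 11: C, bond orders sum to 2 (valence 4) → 2 H
  atom 12: C, bond orders sum to 4 (valence 4) → 0 H
  atom 13: O, bond orders sum to 2 (valence 2) → 0 H
  atom 14: O, bond orders sum to 2 (valence 2) → 0 H
  atom 15: C, bond orders sum to 1 (valence 4) → 3 H
  atom 16: C, bond orders sum to 4 (valence 4) → 0 H
  atom 17: C, bond orders sum to 4 (valence 4) → 0 H
  atom 18: O, bond orders sum to 2 (valence 2) → 0 H
  atom 19: O, bond orders sum to 2 (valence 2) → 0 H
  atom 20: C, bond orders sum to 1 (valence 4) → 3 H
  atom 21: C, bond orders sum to 4 (valence 4) → 0 H
  atom 22: C, bond orders sum to 3 (valence 4) → 1 H
  atom 23: C, bond orders sum to 3 (valence 4) → 1 H
  atom 24: C, bond orders sum to 4 (valence 4) → 0 H
  atom 25: O, bond orders sum to 1 (valence 2) → 1 H
  atom 26: O, bond orders sum to 2 (valence 2) → 0 H
Totals → C:16, H:18, N:2, O:8.
In Hill order: C16H18N2O8.

C16H18N2O8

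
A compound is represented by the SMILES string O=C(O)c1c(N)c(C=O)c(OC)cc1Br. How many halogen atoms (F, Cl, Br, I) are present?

Halogen atoms appear at heavy-atom position 15 (1×Br).
Other groups present: 1 aldehyde, 1 carboxylic acid, 1 ether, 1 primary amine.
Halogen count: 1.

1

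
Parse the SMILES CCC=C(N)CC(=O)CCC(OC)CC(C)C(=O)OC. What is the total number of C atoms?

Count every carbon token in the SMILES (each C, including those in ring-closure positions and inside branches).
Carbon count: 15.

15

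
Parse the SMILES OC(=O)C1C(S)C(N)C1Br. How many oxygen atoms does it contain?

Scan the SMILES for O atoms (remember two-letter symbols like Cl and Br are single atoms).
Oxygen count: 2.

2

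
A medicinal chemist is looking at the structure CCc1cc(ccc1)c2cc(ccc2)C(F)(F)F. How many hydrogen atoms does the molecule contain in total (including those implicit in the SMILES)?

Walk through each heavy atom and fill implicit hydrogens from standard valence (C 4, N 3, O 2, S 2, halogen 1); for lowercase aromatic atoms, an aromatic c carries 1 H when it has two neighbours and 0 H with three, and aromatic n carries 0 H:
  atom 1: C, bond orders sum to 1 (valence 4) → 3 H
  atom 2: C, bond orders sum to 2 (valence 4) → 2 H
  atom 3: aromatic c, 3 neighbours → 0 H
  atom 4: aromatic c, 2 neighbours → 1 H
  atom 5: aromatic c, 3 neighbours → 0 H
  atom 6: aromatic c, 2 neighbours → 1 H
  atom 7: aromatic c, 2 neighbours → 1 H
  atom 8: aromatic c, 2 neighbours → 1 H
  atom 9: aromatic c, 3 neighbours → 0 H
  atom 10: aromatic c, 2 neighbours → 1 H
  atom 11: aromatic c, 3 neighbours → 0 H
  atom 12: aromatic c, 2 neighbours → 1 H
  atom 13: aromatic c, 2 neighbours → 1 H
  atom 14: aromatic c, 2 neighbours → 1 H
  atom 15: C, bond orders sum to 4 (valence 4) → 0 H
  atom 16: F (halogen, monovalent) → 0 H
  atom 17: F (halogen, monovalent) → 0 H
  atom 18: F (halogen, monovalent) → 0 H
Total hydrogens: 13.

13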